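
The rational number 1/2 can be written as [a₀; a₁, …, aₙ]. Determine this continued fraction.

[0; 2]

Repeatedly divide and take the remainder:
1 = 0·2 + 1, so a_0 = 0
2 = 2·1 + 0, so a_1 = 2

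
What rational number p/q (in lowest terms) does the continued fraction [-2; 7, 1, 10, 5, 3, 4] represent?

a_0 = -2: -2/1
a_1 = 7: -13/7
a_2 = 1: -15/8
a_3 = 10: -163/87
a_4 = 5: -830/443
a_5 = 3: -2653/1416
a_6 = 4: -11442/6107

-11442/6107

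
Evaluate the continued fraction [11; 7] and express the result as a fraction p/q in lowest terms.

78/7

a_0 = 11: 11/1
a_1 = 7: 78/7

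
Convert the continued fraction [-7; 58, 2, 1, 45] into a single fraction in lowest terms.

-55807/7992

Build up convergents one term at a time:
a_0 = -7: -7/1
a_1 = 58: -405/58
a_2 = 2: -817/117
a_3 = 1: -1222/175
a_4 = 45: -55807/7992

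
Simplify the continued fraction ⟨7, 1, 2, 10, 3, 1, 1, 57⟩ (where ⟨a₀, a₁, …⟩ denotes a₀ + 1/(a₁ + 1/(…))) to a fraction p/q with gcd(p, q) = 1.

98559/12838

a_0 = 7: 7/1
a_1 = 1: 8/1
a_2 = 2: 23/3
a_3 = 10: 238/31
a_4 = 3: 737/96
a_5 = 1: 975/127
a_6 = 1: 1712/223
a_7 = 57: 98559/12838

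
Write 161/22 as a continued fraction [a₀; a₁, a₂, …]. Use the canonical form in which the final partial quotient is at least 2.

[7; 3, 7]

Run the Euclidean algorithm, recording each quotient:
⌊161/22⌋ = 7, remainder 7
⌊22/7⌋ = 3, remainder 1
⌊7/1⌋ = 7, remainder 0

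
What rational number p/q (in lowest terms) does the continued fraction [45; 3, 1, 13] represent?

2489/55

Starting at the tail and folding back:
Start with 13.
1 + 1/(13/1) = 1 + 1/13 = 14/13
3 + 1/(14/13) = 3 + 13/14 = 55/14
45 + 1/(55/14) = 45 + 14/55 = 2489/55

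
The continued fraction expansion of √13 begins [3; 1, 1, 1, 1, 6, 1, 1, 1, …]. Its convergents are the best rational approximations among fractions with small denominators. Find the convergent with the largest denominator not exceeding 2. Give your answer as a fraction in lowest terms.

List convergents until the denominator exceeds the bound:
a_0 = 3: 3/1  (≤ bound)
a_1 = 1: 4/1  (≤ bound)
a_2 = 1: 7/2  (≤ bound)
a_3 = 1: 11/3  (> 2, stop)

7/2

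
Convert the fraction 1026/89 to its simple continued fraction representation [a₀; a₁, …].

Run the Euclidean algorithm, recording each quotient:
1026 ÷ 89 → quotient 11, remainder 47
89 ÷ 47 → quotient 1, remainder 42
47 ÷ 42 → quotient 1, remainder 5
42 ÷ 5 → quotient 8, remainder 2
5 ÷ 2 → quotient 2, remainder 1
2 ÷ 1 → quotient 2, remainder 0

[11; 1, 1, 8, 2, 2]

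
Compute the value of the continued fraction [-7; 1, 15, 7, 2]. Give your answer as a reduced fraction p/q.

Use the convergent recurrence hₖ = aₖ·hₖ₋₁ + hₖ₋₂ (and likewise for the denominators kₖ):
a_0 = -7: -7/1
a_1 = 1: -6/1
a_2 = 15: -97/16
a_3 = 7: -685/113
a_4 = 2: -1467/242

-1467/242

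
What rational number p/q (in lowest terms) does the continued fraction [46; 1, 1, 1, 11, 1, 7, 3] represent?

Starting at the tail and folding back:
Start with 3.
7 + 1/(3/1) = 7 + 1/3 = 22/3
1 + 1/(22/3) = 1 + 3/22 = 25/22
11 + 1/(25/22) = 11 + 22/25 = 297/25
1 + 1/(297/25) = 1 + 25/297 = 322/297
1 + 1/(322/297) = 1 + 297/322 = 619/322
1 + 1/(619/322) = 1 + 322/619 = 941/619
46 + 1/(941/619) = 46 + 619/941 = 43905/941

43905/941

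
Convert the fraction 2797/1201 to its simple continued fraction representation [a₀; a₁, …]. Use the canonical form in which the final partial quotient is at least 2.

[2; 3, 24, 1, 2, 5]

2797 = 2·1201 + 395, so a_0 = 2
1201 = 3·395 + 16, so a_1 = 3
395 = 24·16 + 11, so a_2 = 24
16 = 1·11 + 5, so a_3 = 1
11 = 2·5 + 1, so a_4 = 2
5 = 5·1 + 0, so a_5 = 5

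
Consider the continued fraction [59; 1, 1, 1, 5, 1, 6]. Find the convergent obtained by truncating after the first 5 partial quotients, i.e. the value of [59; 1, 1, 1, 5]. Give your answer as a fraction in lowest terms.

Starting at the tail and folding back:
Start with 5.
1 + 1/(5/1) = 1 + 1/5 = 6/5
1 + 1/(6/5) = 1 + 5/6 = 11/6
1 + 1/(11/6) = 1 + 6/11 = 17/11
59 + 1/(17/11) = 59 + 11/17 = 1014/17

1014/17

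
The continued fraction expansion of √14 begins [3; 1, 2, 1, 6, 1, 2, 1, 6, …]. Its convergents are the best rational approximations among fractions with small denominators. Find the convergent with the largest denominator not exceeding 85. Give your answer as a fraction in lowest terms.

a_0 = 3: 3/1  (≤ bound)
a_1 = 1: 4/1  (≤ bound)
a_2 = 2: 11/3  (≤ bound)
a_3 = 1: 15/4  (≤ bound)
a_4 = 6: 101/27  (≤ bound)
a_5 = 1: 116/31  (≤ bound)
a_6 = 2: 333/89  (> 85, stop)

116/31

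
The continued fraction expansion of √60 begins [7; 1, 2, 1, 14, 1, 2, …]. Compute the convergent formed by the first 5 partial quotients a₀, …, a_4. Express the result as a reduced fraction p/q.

457/59

a_0 = 7: 7/1
a_1 = 1: 8/1
a_2 = 2: 23/3
a_3 = 1: 31/4
a_4 = 14: 457/59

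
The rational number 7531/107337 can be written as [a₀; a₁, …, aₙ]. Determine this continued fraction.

7531 = 0·107337 + 7531, so a_0 = 0
107337 = 14·7531 + 1903, so a_1 = 14
7531 = 3·1903 + 1822, so a_2 = 3
1903 = 1·1822 + 81, so a_3 = 1
1822 = 22·81 + 40, so a_4 = 22
81 = 2·40 + 1, so a_5 = 2
40 = 40·1 + 0, so a_6 = 40

[0; 14, 3, 1, 22, 2, 40]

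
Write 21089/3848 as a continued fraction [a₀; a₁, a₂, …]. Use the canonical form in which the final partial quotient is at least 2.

[5; 2, 12, 3, 16, 3]

Apply division with remainder until the remainder is 0:
21089 ÷ 3848 → quotient 5, remainder 1849
3848 ÷ 1849 → quotient 2, remainder 150
1849 ÷ 150 → quotient 12, remainder 49
150 ÷ 49 → quotient 3, remainder 3
49 ÷ 3 → quotient 16, remainder 1
3 ÷ 1 → quotient 3, remainder 0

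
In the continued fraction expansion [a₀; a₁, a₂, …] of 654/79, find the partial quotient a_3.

1

654 = 8·79 + 22, so a_0 = 8
79 = 3·22 + 13, so a_1 = 3
22 = 1·13 + 9, so a_2 = 1
13 = 1·9 + 4, so a_3 = 1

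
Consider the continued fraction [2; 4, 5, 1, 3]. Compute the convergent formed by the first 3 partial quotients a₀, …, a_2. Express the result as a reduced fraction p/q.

47/21

a_0 = 2: 2/1
a_1 = 4: 9/4
a_2 = 5: 47/21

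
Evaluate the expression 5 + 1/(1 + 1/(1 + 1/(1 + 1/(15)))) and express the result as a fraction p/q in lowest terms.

266/47

Work from the innermost term outward:
Start with 15.
1 + 1/(15/1) = 1 + 1/15 = 16/15
1 + 1/(16/15) = 1 + 15/16 = 31/16
1 + 1/(31/16) = 1 + 16/31 = 47/31
5 + 1/(47/31) = 5 + 31/47 = 266/47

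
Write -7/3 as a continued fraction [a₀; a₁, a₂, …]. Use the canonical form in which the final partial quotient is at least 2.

Repeatedly divide and take the remainder:
-7 = -3·3 + 2, so a_0 = -3
3 = 1·2 + 1, so a_1 = 1
2 = 2·1 + 0, so a_2 = 2

[-3; 1, 2]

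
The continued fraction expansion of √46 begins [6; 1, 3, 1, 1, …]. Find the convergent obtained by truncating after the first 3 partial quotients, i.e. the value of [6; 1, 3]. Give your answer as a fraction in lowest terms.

Start with 3.
1 + 1/(3/1) = 1 + 1/3 = 4/3
6 + 1/(4/3) = 6 + 3/4 = 27/4

27/4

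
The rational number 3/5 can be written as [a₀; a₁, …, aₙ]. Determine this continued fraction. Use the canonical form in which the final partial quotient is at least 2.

Apply division with remainder until the remainder is 0:
3 = 0·5 + 3, so a_0 = 0
5 = 1·3 + 2, so a_1 = 1
3 = 1·2 + 1, so a_2 = 1
2 = 2·1 + 0, so a_3 = 2

[0; 1, 1, 2]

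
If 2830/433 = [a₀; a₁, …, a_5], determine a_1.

Run the Euclidean algorithm, recording each quotient:
2830 ÷ 433 → quotient 6, remainder 232
433 ÷ 232 → quotient 1, remainder 201

1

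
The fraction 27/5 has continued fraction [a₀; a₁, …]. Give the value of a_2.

Run the Euclidean algorithm, recording each quotient:
27 ÷ 5 → quotient 5, remainder 2
5 ÷ 2 → quotient 2, remainder 1
2 ÷ 1 → quotient 2, remainder 0

2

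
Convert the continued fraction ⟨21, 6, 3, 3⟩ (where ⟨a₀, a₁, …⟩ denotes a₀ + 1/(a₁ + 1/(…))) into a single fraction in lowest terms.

1333/63

Starting at the tail and folding back:
Start with 3.
3 + 1/(3/1) = 3 + 1/3 = 10/3
6 + 1/(10/3) = 6 + 3/10 = 63/10
21 + 1/(63/10) = 21 + 10/63 = 1333/63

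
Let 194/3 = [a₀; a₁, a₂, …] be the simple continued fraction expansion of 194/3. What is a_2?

194 ÷ 3 → quotient 64, remainder 2
3 ÷ 2 → quotient 1, remainder 1
2 ÷ 1 → quotient 2, remainder 0

2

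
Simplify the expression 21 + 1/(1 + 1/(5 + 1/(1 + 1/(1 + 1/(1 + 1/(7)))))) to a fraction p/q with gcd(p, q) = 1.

3343/153

Start with 7.
1 + 1/(7/1) = 1 + 1/7 = 8/7
1 + 1/(8/7) = 1 + 7/8 = 15/8
1 + 1/(15/8) = 1 + 8/15 = 23/15
5 + 1/(23/15) = 5 + 15/23 = 130/23
1 + 1/(130/23) = 1 + 23/130 = 153/130
21 + 1/(153/130) = 21 + 130/153 = 3343/153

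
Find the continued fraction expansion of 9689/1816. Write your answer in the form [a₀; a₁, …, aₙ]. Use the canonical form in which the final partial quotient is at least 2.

[5; 2, 1, 54, 2, 1, 3]

Apply division with remainder until the remainder is 0:
⌊9689/1816⌋ = 5, remainder 609
⌊1816/609⌋ = 2, remainder 598
⌊609/598⌋ = 1, remainder 11
⌊598/11⌋ = 54, remainder 4
⌊11/4⌋ = 2, remainder 3
⌊4/3⌋ = 1, remainder 1
⌊3/1⌋ = 3, remainder 0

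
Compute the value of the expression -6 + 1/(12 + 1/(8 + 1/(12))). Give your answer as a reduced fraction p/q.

Compute successive convergents:
a_0 = -6: -6/1
a_1 = 12: -71/12
a_2 = 8: -574/97
a_3 = 12: -6959/1176

-6959/1176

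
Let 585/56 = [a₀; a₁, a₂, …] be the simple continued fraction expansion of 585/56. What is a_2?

4

Repeatedly divide and take the remainder:
⌊585/56⌋ = 10, remainder 25
⌊56/25⌋ = 2, remainder 6
⌊25/6⌋ = 4, remainder 1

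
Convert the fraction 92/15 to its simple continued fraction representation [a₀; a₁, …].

92 = 6·15 + 2, so a_0 = 6
15 = 7·2 + 1, so a_1 = 7
2 = 2·1 + 0, so a_2 = 2

[6; 7, 2]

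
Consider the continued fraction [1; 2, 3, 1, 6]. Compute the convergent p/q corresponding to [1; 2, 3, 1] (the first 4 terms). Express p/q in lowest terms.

Compute successive convergents:
a_0 = 1: 1/1
a_1 = 2: 3/2
a_2 = 3: 10/7
a_3 = 1: 13/9

13/9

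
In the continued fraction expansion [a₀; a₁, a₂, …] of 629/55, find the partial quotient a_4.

629 ÷ 55 → quotient 11, remainder 24
55 ÷ 24 → quotient 2, remainder 7
24 ÷ 7 → quotient 3, remainder 3
7 ÷ 3 → quotient 2, remainder 1
3 ÷ 1 → quotient 3, remainder 0

3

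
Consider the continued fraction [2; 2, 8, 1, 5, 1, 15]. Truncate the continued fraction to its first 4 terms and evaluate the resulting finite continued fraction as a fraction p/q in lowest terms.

a_0 = 2: 2/1
a_1 = 2: 5/2
a_2 = 8: 42/17
a_3 = 1: 47/19

47/19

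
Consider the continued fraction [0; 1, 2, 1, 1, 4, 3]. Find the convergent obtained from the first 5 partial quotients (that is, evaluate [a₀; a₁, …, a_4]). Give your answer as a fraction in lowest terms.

5/7

Collapse the nested fraction from the inside out:
Start with 1.
1 + 1/(1/1) = 1 + 1/1 = 2/1
2 + 1/(2/1) = 2 + 1/2 = 5/2
1 + 1/(5/2) = 1 + 2/5 = 7/5
0 + 1/(7/5) = 0 + 5/7 = 5/7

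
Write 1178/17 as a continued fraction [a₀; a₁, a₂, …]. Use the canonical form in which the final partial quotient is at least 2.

1178 = 69·17 + 5, so a_0 = 69
17 = 3·5 + 2, so a_1 = 3
5 = 2·2 + 1, so a_2 = 2
2 = 2·1 + 0, so a_3 = 2

[69; 3, 2, 2]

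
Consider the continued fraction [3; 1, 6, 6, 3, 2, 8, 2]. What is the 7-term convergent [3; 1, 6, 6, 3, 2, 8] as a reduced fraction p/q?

10253/2656

Starting at the tail and folding back:
Start with 8.
2 + 1/(8/1) = 2 + 1/8 = 17/8
3 + 1/(17/8) = 3 + 8/17 = 59/17
6 + 1/(59/17) = 6 + 17/59 = 371/59
6 + 1/(371/59) = 6 + 59/371 = 2285/371
1 + 1/(2285/371) = 1 + 371/2285 = 2656/2285
3 + 1/(2656/2285) = 3 + 2285/2656 = 10253/2656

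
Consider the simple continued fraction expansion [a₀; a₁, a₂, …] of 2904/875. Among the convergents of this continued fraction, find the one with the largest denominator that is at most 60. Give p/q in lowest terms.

a_0 = 3: 3/1  (≤ bound)
a_1 = 3: 10/3  (≤ bound)
a_2 = 7: 73/22  (≤ bound)
a_3 = 2: 156/47  (≤ bound)
a_4 = 1: 229/69  (> 60, stop)

156/47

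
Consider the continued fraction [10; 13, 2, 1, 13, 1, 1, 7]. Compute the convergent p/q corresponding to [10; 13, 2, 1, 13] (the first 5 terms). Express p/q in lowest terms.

a_0 = 10: 10/1
a_1 = 13: 131/13
a_2 = 2: 272/27
a_3 = 1: 403/40
a_4 = 13: 5511/547

5511/547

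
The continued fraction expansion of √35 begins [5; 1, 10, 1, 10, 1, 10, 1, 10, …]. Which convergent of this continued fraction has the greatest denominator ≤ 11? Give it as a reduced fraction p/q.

a_0 = 5: 5/1  (≤ bound)
a_1 = 1: 6/1  (≤ bound)
a_2 = 10: 65/11  (≤ bound)
a_3 = 1: 71/12  (> 11, stop)

65/11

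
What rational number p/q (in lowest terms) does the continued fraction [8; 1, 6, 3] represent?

195/22

a_0 = 8: 8/1
a_1 = 1: 9/1
a_2 = 6: 62/7
a_3 = 3: 195/22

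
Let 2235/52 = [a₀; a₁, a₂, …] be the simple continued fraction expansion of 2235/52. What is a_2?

2235 ÷ 52 → quotient 42, remainder 51
52 ÷ 51 → quotient 1, remainder 1
51 ÷ 1 → quotient 51, remainder 0

51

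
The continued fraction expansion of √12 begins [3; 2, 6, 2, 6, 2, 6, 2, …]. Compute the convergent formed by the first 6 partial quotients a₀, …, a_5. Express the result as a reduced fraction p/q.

1351/390

Compute successive convergents:
a_0 = 3: 3/1
a_1 = 2: 7/2
a_2 = 6: 45/13
a_3 = 2: 97/28
a_4 = 6: 627/181
a_5 = 2: 1351/390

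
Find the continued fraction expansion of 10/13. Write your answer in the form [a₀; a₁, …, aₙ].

[0; 1, 3, 3]

⌊10/13⌋ = 0, remainder 10
⌊13/10⌋ = 1, remainder 3
⌊10/3⌋ = 3, remainder 1
⌊3/1⌋ = 3, remainder 0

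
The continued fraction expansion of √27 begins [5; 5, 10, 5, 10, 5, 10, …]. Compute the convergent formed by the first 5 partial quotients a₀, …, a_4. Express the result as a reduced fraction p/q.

13775/2651

Work from the innermost term outward:
Start with 10.
5 + 1/(10/1) = 5 + 1/10 = 51/10
10 + 1/(51/10) = 10 + 10/51 = 520/51
5 + 1/(520/51) = 5 + 51/520 = 2651/520
5 + 1/(2651/520) = 5 + 520/2651 = 13775/2651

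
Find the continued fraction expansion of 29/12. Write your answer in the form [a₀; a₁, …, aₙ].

[2; 2, 2, 2]

Run the Euclidean algorithm, recording each quotient:
29 ÷ 12 → quotient 2, remainder 5
12 ÷ 5 → quotient 2, remainder 2
5 ÷ 2 → quotient 2, remainder 1
2 ÷ 1 → quotient 2, remainder 0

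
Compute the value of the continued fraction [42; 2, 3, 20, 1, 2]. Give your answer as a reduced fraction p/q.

Use the convergent recurrence hₖ = aₖ·hₖ₋₁ + hₖ₋₂ (and likewise for the denominators kₖ):
a_0 = 42: 42/1
a_1 = 2: 85/2
a_2 = 3: 297/7
a_3 = 20: 6025/142
a_4 = 1: 6322/149
a_5 = 2: 18669/440

18669/440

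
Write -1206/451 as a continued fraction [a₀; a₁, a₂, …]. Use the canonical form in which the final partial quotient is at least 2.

[-3; 3, 14, 1, 2, 3]

-1206 ÷ 451 → quotient -3, remainder 147
451 ÷ 147 → quotient 3, remainder 10
147 ÷ 10 → quotient 14, remainder 7
10 ÷ 7 → quotient 1, remainder 3
7 ÷ 3 → quotient 2, remainder 1
3 ÷ 1 → quotient 3, remainder 0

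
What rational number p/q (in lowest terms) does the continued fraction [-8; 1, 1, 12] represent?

Work from the innermost term outward:
Start with 12.
1 + 1/(12/1) = 1 + 1/12 = 13/12
1 + 1/(13/12) = 1 + 12/13 = 25/13
-8 + 1/(25/13) = -8 + 13/25 = -187/25

-187/25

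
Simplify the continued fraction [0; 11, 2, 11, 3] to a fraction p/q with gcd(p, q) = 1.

Compute successive convergents:
a_0 = 0: 0/1
a_1 = 11: 1/11
a_2 = 2: 2/23
a_3 = 11: 23/264
a_4 = 3: 71/815

71/815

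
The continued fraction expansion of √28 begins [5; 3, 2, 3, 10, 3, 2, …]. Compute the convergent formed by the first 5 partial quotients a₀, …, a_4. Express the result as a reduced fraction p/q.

Starting at the tail and folding back:
Start with 10.
3 + 1/(10/1) = 3 + 1/10 = 31/10
2 + 1/(31/10) = 2 + 10/31 = 72/31
3 + 1/(72/31) = 3 + 31/72 = 247/72
5 + 1/(247/72) = 5 + 72/247 = 1307/247

1307/247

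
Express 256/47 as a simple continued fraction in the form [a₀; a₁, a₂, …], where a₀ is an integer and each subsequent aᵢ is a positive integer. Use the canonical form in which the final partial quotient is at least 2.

[5; 2, 4, 5]

256 = 5·47 + 21, so a_0 = 5
47 = 2·21 + 5, so a_1 = 2
21 = 4·5 + 1, so a_2 = 4
5 = 5·1 + 0, so a_3 = 5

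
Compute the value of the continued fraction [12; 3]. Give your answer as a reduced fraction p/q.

Build up convergents one term at a time:
a_0 = 12: 12/1
a_1 = 3: 37/3

37/3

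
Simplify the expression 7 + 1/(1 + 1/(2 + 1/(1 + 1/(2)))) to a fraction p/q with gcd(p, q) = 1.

85/11

Starting at the tail and folding back:
Start with 2.
1 + 1/(2/1) = 1 + 1/2 = 3/2
2 + 1/(3/2) = 2 + 2/3 = 8/3
1 + 1/(8/3) = 1 + 3/8 = 11/8
7 + 1/(11/8) = 7 + 8/11 = 85/11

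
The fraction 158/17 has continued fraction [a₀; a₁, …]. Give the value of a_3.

Run the Euclidean algorithm, recording each quotient:
⌊158/17⌋ = 9, remainder 5
⌊17/5⌋ = 3, remainder 2
⌊5/2⌋ = 2, remainder 1
⌊2/1⌋ = 2, remainder 0

2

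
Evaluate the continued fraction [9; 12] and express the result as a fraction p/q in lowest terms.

Work from the innermost term outward:
Start with 12.
9 + 1/(12/1) = 9 + 1/12 = 109/12

109/12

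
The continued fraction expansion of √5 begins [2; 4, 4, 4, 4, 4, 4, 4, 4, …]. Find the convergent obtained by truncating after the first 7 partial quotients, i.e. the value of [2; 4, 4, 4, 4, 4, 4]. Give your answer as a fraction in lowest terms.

Start with 4.
4 + 1/(4/1) = 4 + 1/4 = 17/4
4 + 1/(17/4) = 4 + 4/17 = 72/17
4 + 1/(72/17) = 4 + 17/72 = 305/72
4 + 1/(305/72) = 4 + 72/305 = 1292/305
4 + 1/(1292/305) = 4 + 305/1292 = 5473/1292
2 + 1/(5473/1292) = 2 + 1292/5473 = 12238/5473

12238/5473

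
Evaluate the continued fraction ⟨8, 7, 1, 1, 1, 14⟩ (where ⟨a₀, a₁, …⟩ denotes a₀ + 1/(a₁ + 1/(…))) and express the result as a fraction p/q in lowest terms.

Starting at the tail and folding back:
Start with 14.
1 + 1/(14/1) = 1 + 1/14 = 15/14
1 + 1/(15/14) = 1 + 14/15 = 29/15
1 + 1/(29/15) = 1 + 15/29 = 44/29
7 + 1/(44/29) = 7 + 29/44 = 337/44
8 + 1/(337/44) = 8 + 44/337 = 2740/337

2740/337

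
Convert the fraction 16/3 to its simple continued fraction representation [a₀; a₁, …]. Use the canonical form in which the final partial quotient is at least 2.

[5; 3]

Run the Euclidean algorithm, recording each quotient:
16 = 5·3 + 1, so a_0 = 5
3 = 3·1 + 0, so a_1 = 3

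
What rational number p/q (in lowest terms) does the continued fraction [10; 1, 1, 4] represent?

95/9

Collapse the nested fraction from the inside out:
Start with 4.
1 + 1/(4/1) = 1 + 1/4 = 5/4
1 + 1/(5/4) = 1 + 4/5 = 9/5
10 + 1/(9/5) = 10 + 5/9 = 95/9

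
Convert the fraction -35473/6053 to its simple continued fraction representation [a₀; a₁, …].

[-6; 7, 6, 8, 8, 2]

-35473 ÷ 6053 → quotient -6, remainder 845
6053 ÷ 845 → quotient 7, remainder 138
845 ÷ 138 → quotient 6, remainder 17
138 ÷ 17 → quotient 8, remainder 2
17 ÷ 2 → quotient 8, remainder 1
2 ÷ 1 → quotient 2, remainder 0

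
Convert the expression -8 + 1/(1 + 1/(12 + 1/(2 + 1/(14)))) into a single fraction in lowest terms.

Starting at the tail and folding back:
Start with 14.
2 + 1/(14/1) = 2 + 1/14 = 29/14
12 + 1/(29/14) = 12 + 14/29 = 362/29
1 + 1/(362/29) = 1 + 29/362 = 391/362
-8 + 1/(391/362) = -8 + 362/391 = -2766/391

-2766/391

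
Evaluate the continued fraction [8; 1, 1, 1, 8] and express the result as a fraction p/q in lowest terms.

Start with 8.
1 + 1/(8/1) = 1 + 1/8 = 9/8
1 + 1/(9/8) = 1 + 8/9 = 17/9
1 + 1/(17/9) = 1 + 9/17 = 26/17
8 + 1/(26/17) = 8 + 17/26 = 225/26

225/26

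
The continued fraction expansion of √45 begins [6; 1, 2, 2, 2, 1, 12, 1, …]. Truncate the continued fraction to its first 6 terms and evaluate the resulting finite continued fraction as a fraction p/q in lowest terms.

161/24

Starting at the tail and folding back:
Start with 1.
2 + 1/(1/1) = 2 + 1/1 = 3/1
2 + 1/(3/1) = 2 + 1/3 = 7/3
2 + 1/(7/3) = 2 + 3/7 = 17/7
1 + 1/(17/7) = 1 + 7/17 = 24/17
6 + 1/(24/17) = 6 + 17/24 = 161/24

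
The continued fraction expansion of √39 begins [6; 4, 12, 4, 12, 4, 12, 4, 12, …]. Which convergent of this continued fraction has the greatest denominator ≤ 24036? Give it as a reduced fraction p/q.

62425/9996

List convergents until the denominator exceeds the bound:
a_0 = 6: 6/1  (≤ bound)
a_1 = 4: 25/4  (≤ bound)
a_2 = 12: 306/49  (≤ bound)
a_3 = 4: 1249/200  (≤ bound)
a_4 = 12: 15294/2449  (≤ bound)
a_5 = 4: 62425/9996  (≤ bound)
a_6 = 12: 764394/122401  (> 24036, stop)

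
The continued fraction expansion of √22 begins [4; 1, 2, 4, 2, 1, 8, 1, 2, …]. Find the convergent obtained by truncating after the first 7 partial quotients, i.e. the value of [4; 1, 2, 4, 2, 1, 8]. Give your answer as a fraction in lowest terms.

Use the convergent recurrence hₖ = aₖ·hₖ₋₁ + hₖ₋₂ (and likewise for the denominators kₖ):
a_0 = 4: 4/1
a_1 = 1: 5/1
a_2 = 2: 14/3
a_3 = 4: 61/13
a_4 = 2: 136/29
a_5 = 1: 197/42
a_6 = 8: 1712/365

1712/365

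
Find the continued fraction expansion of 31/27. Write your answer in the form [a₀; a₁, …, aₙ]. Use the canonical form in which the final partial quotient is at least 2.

31 ÷ 27 → quotient 1, remainder 4
27 ÷ 4 → quotient 6, remainder 3
4 ÷ 3 → quotient 1, remainder 1
3 ÷ 1 → quotient 3, remainder 0

[1; 6, 1, 3]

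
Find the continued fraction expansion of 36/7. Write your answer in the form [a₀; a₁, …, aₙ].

[5; 7]

Repeatedly divide and take the remainder:
36 ÷ 7 → quotient 5, remainder 1
7 ÷ 1 → quotient 7, remainder 0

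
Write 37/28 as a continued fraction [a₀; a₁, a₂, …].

37 = 1·28 + 9, so a_0 = 1
28 = 3·9 + 1, so a_1 = 3
9 = 9·1 + 0, so a_2 = 9

[1; 3, 9]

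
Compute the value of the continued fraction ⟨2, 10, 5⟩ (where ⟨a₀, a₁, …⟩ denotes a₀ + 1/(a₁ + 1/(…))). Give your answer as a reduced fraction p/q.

Build up convergents one term at a time:
a_0 = 2: 2/1
a_1 = 10: 21/10
a_2 = 5: 107/51

107/51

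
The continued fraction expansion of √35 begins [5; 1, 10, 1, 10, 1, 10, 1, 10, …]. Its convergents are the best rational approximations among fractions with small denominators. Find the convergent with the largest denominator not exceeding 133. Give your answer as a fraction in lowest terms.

List convergents until the denominator exceeds the bound:
a_0 = 5: 5/1  (≤ bound)
a_1 = 1: 6/1  (≤ bound)
a_2 = 10: 65/11  (≤ bound)
a_3 = 1: 71/12  (≤ bound)
a_4 = 10: 775/131  (≤ bound)
a_5 = 1: 846/143  (> 133, stop)

775/131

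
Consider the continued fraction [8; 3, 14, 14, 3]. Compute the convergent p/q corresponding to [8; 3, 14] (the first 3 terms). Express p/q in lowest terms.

358/43

a_0 = 8: 8/1
a_1 = 3: 25/3
a_2 = 14: 358/43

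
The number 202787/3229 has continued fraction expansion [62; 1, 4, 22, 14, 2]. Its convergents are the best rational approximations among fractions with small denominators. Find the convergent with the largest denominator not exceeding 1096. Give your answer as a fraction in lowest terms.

List convergents until the denominator exceeds the bound:
a_0 = 62: 62/1  (≤ bound)
a_1 = 1: 63/1  (≤ bound)
a_2 = 4: 314/5  (≤ bound)
a_3 = 22: 6971/111  (≤ bound)
a_4 = 14: 97908/1559  (> 1096, stop)

6971/111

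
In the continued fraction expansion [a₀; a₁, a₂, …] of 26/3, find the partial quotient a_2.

2

⌊26/3⌋ = 8, remainder 2
⌊3/2⌋ = 1, remainder 1
⌊2/1⌋ = 2, remainder 0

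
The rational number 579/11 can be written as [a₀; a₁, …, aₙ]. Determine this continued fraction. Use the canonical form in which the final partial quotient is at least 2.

[52; 1, 1, 1, 3]

⌊579/11⌋ = 52, remainder 7
⌊11/7⌋ = 1, remainder 4
⌊7/4⌋ = 1, remainder 3
⌊4/3⌋ = 1, remainder 1
⌊3/1⌋ = 3, remainder 0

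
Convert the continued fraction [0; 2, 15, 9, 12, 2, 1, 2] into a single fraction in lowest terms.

13584/28067

Build up convergents one term at a time:
a_0 = 0: 0/1
a_1 = 2: 1/2
a_2 = 15: 15/31
a_3 = 9: 136/281
a_4 = 12: 1647/3403
a_5 = 2: 3430/7087
a_6 = 1: 5077/10490
a_7 = 2: 13584/28067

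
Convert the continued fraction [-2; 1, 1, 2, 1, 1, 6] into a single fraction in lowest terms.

Starting at the tail and folding back:
Start with 6.
1 + 1/(6/1) = 1 + 1/6 = 7/6
1 + 1/(7/6) = 1 + 6/7 = 13/7
2 + 1/(13/7) = 2 + 7/13 = 33/13
1 + 1/(33/13) = 1 + 13/33 = 46/33
1 + 1/(46/33) = 1 + 33/46 = 79/46
-2 + 1/(79/46) = -2 + 46/79 = -112/79

-112/79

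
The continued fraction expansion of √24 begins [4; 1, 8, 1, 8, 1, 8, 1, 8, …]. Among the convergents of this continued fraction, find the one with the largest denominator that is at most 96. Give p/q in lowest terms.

436/89

a_0 = 4: 4/1  (≤ bound)
a_1 = 1: 5/1  (≤ bound)
a_2 = 8: 44/9  (≤ bound)
a_3 = 1: 49/10  (≤ bound)
a_4 = 8: 436/89  (≤ bound)
a_5 = 1: 485/99  (> 96, stop)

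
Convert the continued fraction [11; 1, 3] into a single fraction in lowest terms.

47/4

Starting at the tail and folding back:
Start with 3.
1 + 1/(3/1) = 1 + 1/3 = 4/3
11 + 1/(4/3) = 11 + 3/4 = 47/4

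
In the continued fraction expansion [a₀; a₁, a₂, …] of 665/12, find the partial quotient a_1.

2

⌊665/12⌋ = 55, remainder 5
⌊12/5⌋ = 2, remainder 2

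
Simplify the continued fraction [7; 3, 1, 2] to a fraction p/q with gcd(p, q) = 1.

80/11

Start with 2.
1 + 1/(2/1) = 1 + 1/2 = 3/2
3 + 1/(3/2) = 3 + 2/3 = 11/3
7 + 1/(11/3) = 7 + 3/11 = 80/11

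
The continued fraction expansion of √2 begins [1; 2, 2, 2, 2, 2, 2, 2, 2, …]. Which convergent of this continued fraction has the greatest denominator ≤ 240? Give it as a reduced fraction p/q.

239/169

a_0 = 1: 1/1  (≤ bound)
a_1 = 2: 3/2  (≤ bound)
a_2 = 2: 7/5  (≤ bound)
a_3 = 2: 17/12  (≤ bound)
a_4 = 2: 41/29  (≤ bound)
a_5 = 2: 99/70  (≤ bound)
a_6 = 2: 239/169  (≤ bound)
a_7 = 2: 577/408  (> 240, stop)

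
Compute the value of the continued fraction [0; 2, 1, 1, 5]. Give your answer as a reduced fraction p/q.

11/28

a_0 = 0: 0/1
a_1 = 2: 1/2
a_2 = 1: 1/3
a_3 = 1: 2/5
a_4 = 5: 11/28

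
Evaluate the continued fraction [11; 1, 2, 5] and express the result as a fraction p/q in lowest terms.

Starting at the tail and folding back:
Start with 5.
2 + 1/(5/1) = 2 + 1/5 = 11/5
1 + 1/(11/5) = 1 + 5/11 = 16/11
11 + 1/(16/11) = 11 + 11/16 = 187/16

187/16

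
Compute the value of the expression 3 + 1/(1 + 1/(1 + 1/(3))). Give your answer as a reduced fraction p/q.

25/7

Start with 3.
1 + 1/(3/1) = 1 + 1/3 = 4/3
1 + 1/(4/3) = 1 + 3/4 = 7/4
3 + 1/(7/4) = 3 + 4/7 = 25/7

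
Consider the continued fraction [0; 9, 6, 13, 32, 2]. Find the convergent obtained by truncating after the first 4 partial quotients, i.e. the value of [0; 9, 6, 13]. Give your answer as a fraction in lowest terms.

Start with 13.
6 + 1/(13/1) = 6 + 1/13 = 79/13
9 + 1/(79/13) = 9 + 13/79 = 724/79
0 + 1/(724/79) = 0 + 79/724 = 79/724

79/724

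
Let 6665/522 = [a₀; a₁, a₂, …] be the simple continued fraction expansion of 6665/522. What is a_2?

Run the Euclidean algorithm, recording each quotient:
6665 = 12·522 + 401, so a_0 = 12
522 = 1·401 + 121, so a_1 = 1
401 = 3·121 + 38, so a_2 = 3

3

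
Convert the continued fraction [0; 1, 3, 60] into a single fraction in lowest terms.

Build up convergents one term at a time:
a_0 = 0: 0/1
a_1 = 1: 1/1
a_2 = 3: 3/4
a_3 = 60: 181/241

181/241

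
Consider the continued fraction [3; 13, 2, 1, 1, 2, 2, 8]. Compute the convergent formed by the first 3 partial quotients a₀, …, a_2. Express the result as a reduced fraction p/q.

83/27

Collapse the nested fraction from the inside out:
Start with 2.
13 + 1/(2/1) = 13 + 1/2 = 27/2
3 + 1/(27/2) = 3 + 2/27 = 83/27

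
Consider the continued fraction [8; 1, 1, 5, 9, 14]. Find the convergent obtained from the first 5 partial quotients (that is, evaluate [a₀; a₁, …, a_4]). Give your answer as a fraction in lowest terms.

Start with 9.
5 + 1/(9/1) = 5 + 1/9 = 46/9
1 + 1/(46/9) = 1 + 9/46 = 55/46
1 + 1/(55/46) = 1 + 46/55 = 101/55
8 + 1/(101/55) = 8 + 55/101 = 863/101

863/101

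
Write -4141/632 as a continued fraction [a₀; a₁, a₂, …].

[-7; 2, 4, 3, 2, 9]

⌊-4141/632⌋ = -7, remainder 283
⌊632/283⌋ = 2, remainder 66
⌊283/66⌋ = 4, remainder 19
⌊66/19⌋ = 3, remainder 9
⌊19/9⌋ = 2, remainder 1
⌊9/1⌋ = 9, remainder 0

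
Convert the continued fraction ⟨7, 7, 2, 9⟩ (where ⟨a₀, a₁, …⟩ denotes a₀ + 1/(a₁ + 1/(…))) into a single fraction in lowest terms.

1013/142

Start with 9.
2 + 1/(9/1) = 2 + 1/9 = 19/9
7 + 1/(19/9) = 7 + 9/19 = 142/19
7 + 1/(142/19) = 7 + 19/142 = 1013/142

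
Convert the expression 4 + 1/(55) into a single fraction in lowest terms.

a_0 = 4: 4/1
a_1 = 55: 221/55

221/55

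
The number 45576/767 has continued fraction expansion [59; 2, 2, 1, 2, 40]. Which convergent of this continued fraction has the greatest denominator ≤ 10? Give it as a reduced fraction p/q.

a_0 = 59: 59/1  (≤ bound)
a_1 = 2: 119/2  (≤ bound)
a_2 = 2: 297/5  (≤ bound)
a_3 = 1: 416/7  (≤ bound)
a_4 = 2: 1129/19  (> 10, stop)

416/7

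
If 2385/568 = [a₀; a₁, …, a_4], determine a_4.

2

2385 ÷ 568 → quotient 4, remainder 113
568 ÷ 113 → quotient 5, remainder 3
113 ÷ 3 → quotient 37, remainder 2
3 ÷ 2 → quotient 1, remainder 1
2 ÷ 1 → quotient 2, remainder 0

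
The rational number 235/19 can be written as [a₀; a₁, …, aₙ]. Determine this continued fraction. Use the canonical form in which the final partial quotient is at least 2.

Apply division with remainder until the remainder is 0:
⌊235/19⌋ = 12, remainder 7
⌊19/7⌋ = 2, remainder 5
⌊7/5⌋ = 1, remainder 2
⌊5/2⌋ = 2, remainder 1
⌊2/1⌋ = 2, remainder 0

[12; 2, 1, 2, 2]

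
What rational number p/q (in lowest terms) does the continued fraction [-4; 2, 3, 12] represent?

-307/86

a_0 = -4: -4/1
a_1 = 2: -7/2
a_2 = 3: -25/7
a_3 = 12: -307/86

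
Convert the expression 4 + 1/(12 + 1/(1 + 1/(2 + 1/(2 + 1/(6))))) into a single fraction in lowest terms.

Build up convergents one term at a time:
a_0 = 4: 4/1
a_1 = 12: 49/12
a_2 = 1: 53/13
a_3 = 2: 155/38
a_4 = 2: 363/89
a_5 = 6: 2333/572

2333/572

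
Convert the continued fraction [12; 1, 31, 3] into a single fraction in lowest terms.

1258/97

Start with 3.
31 + 1/(3/1) = 31 + 1/3 = 94/3
1 + 1/(94/3) = 1 + 3/94 = 97/94
12 + 1/(97/94) = 12 + 94/97 = 1258/97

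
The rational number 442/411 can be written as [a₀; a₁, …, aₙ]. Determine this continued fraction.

Run the Euclidean algorithm, recording each quotient:
⌊442/411⌋ = 1, remainder 31
⌊411/31⌋ = 13, remainder 8
⌊31/8⌋ = 3, remainder 7
⌊8/7⌋ = 1, remainder 1
⌊7/1⌋ = 7, remainder 0

[1; 13, 3, 1, 7]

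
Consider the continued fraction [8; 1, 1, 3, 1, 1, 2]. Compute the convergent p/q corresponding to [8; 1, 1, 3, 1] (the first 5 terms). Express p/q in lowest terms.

77/9

a_0 = 8: 8/1
a_1 = 1: 9/1
a_2 = 1: 17/2
a_3 = 3: 60/7
a_4 = 1: 77/9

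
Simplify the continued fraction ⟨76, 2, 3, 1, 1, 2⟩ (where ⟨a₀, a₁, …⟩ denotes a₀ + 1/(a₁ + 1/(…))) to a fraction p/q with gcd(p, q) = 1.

Work from the innermost term outward:
Start with 2.
1 + 1/(2/1) = 1 + 1/2 = 3/2
1 + 1/(3/2) = 1 + 2/3 = 5/3
3 + 1/(5/3) = 3 + 3/5 = 18/5
2 + 1/(18/5) = 2 + 5/18 = 41/18
76 + 1/(41/18) = 76 + 18/41 = 3134/41

3134/41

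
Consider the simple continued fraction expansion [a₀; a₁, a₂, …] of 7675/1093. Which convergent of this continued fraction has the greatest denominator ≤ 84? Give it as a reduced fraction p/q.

a_0 = 7: 7/1  (≤ bound)
a_1 = 45: 316/45  (≤ bound)
a_2 = 1: 323/46  (≤ bound)
a_3 = 1: 639/91  (> 84, stop)

323/46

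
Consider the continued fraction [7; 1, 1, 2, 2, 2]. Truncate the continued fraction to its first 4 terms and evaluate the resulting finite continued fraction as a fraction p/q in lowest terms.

38/5

Start with 2.
1 + 1/(2/1) = 1 + 1/2 = 3/2
1 + 1/(3/2) = 1 + 2/3 = 5/3
7 + 1/(5/3) = 7 + 3/5 = 38/5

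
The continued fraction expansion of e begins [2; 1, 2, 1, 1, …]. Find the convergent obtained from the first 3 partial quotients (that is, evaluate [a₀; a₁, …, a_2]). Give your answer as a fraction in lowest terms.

Collapse the nested fraction from the inside out:
Start with 2.
1 + 1/(2/1) = 1 + 1/2 = 3/2
2 + 1/(3/2) = 2 + 2/3 = 8/3

8/3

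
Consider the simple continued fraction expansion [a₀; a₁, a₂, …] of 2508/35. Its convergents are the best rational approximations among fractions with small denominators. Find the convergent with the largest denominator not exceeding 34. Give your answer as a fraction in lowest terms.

List convergents until the denominator exceeds the bound:
a_0 = 71: 71/1  (≤ bound)
a_1 = 1: 72/1  (≤ bound)
a_2 = 1: 143/2  (≤ bound)
a_3 = 1: 215/3  (≤ bound)
a_4 = 11: 2508/35  (> 34, stop)

215/3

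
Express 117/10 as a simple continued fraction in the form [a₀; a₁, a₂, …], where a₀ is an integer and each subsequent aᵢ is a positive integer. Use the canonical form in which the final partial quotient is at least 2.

Run the Euclidean algorithm, recording each quotient:
117 ÷ 10 → quotient 11, remainder 7
10 ÷ 7 → quotient 1, remainder 3
7 ÷ 3 → quotient 2, remainder 1
3 ÷ 1 → quotient 3, remainder 0

[11; 1, 2, 3]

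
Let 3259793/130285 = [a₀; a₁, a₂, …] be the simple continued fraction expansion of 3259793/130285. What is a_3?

4

3259793 = 25·130285 + 2668, so a_0 = 25
130285 = 48·2668 + 2221, so a_1 = 48
2668 = 1·2221 + 447, so a_2 = 1
2221 = 4·447 + 433, so a_3 = 4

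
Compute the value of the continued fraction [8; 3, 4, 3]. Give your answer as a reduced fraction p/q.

Start with 3.
4 + 1/(3/1) = 4 + 1/3 = 13/3
3 + 1/(13/3) = 3 + 3/13 = 42/13
8 + 1/(42/13) = 8 + 13/42 = 349/42

349/42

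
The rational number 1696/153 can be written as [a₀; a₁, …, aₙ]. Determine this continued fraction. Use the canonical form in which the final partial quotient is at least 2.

[11; 11, 1, 3, 3]

⌊1696/153⌋ = 11, remainder 13
⌊153/13⌋ = 11, remainder 10
⌊13/10⌋ = 1, remainder 3
⌊10/3⌋ = 3, remainder 1
⌊3/1⌋ = 3, remainder 0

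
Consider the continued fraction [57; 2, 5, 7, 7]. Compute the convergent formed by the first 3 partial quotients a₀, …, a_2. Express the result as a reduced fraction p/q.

Start with 5.
2 + 1/(5/1) = 2 + 1/5 = 11/5
57 + 1/(11/5) = 57 + 5/11 = 632/11

632/11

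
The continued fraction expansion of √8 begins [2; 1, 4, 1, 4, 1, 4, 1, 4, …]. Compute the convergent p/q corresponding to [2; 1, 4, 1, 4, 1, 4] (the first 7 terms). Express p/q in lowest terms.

Build up convergents one term at a time:
a_0 = 2: 2/1
a_1 = 1: 3/1
a_2 = 4: 14/5
a_3 = 1: 17/6
a_4 = 4: 82/29
a_5 = 1: 99/35
a_6 = 4: 478/169

478/169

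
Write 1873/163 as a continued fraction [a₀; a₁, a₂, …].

1873 ÷ 163 → quotient 11, remainder 80
163 ÷ 80 → quotient 2, remainder 3
80 ÷ 3 → quotient 26, remainder 2
3 ÷ 2 → quotient 1, remainder 1
2 ÷ 1 → quotient 2, remainder 0

[11; 2, 26, 1, 2]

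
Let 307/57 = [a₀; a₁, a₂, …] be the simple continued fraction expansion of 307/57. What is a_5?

4

Repeatedly divide and take the remainder:
307 ÷ 57 → quotient 5, remainder 22
57 ÷ 22 → quotient 2, remainder 13
22 ÷ 13 → quotient 1, remainder 9
13 ÷ 9 → quotient 1, remainder 4
9 ÷ 4 → quotient 2, remainder 1
4 ÷ 1 → quotient 4, remainder 0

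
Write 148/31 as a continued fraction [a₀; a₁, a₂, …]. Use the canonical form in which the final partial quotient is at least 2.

[4; 1, 3, 2, 3]

148 = 4·31 + 24, so a_0 = 4
31 = 1·24 + 7, so a_1 = 1
24 = 3·7 + 3, so a_2 = 3
7 = 2·3 + 1, so a_3 = 2
3 = 3·1 + 0, so a_4 = 3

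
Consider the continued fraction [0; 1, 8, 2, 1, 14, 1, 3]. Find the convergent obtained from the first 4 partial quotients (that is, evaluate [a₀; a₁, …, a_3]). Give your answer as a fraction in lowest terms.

a_0 = 0: 0/1
a_1 = 1: 1/1
a_2 = 8: 8/9
a_3 = 2: 17/19

17/19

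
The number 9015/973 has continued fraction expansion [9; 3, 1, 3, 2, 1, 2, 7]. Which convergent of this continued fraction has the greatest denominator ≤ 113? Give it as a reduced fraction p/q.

a_0 = 9: 9/1  (≤ bound)
a_1 = 3: 28/3  (≤ bound)
a_2 = 1: 37/4  (≤ bound)
a_3 = 3: 139/15  (≤ bound)
a_4 = 2: 315/34  (≤ bound)
a_5 = 1: 454/49  (≤ bound)
a_6 = 2: 1223/132  (> 113, stop)

454/49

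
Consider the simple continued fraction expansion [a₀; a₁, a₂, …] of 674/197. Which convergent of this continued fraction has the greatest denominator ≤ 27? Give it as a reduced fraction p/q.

a_0 = 3: 3/1  (≤ bound)
a_1 = 2: 7/2  (≤ bound)
a_2 = 2: 17/5  (≤ bound)
a_3 = 1: 24/7  (≤ bound)
a_4 = 2: 65/19  (≤ bound)
a_5 = 10: 674/197  (> 27, stop)

65/19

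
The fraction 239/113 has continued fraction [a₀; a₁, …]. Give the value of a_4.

Apply division with remainder until the remainder is 0:
239 ÷ 113 → quotient 2, remainder 13
113 ÷ 13 → quotient 8, remainder 9
13 ÷ 9 → quotient 1, remainder 4
9 ÷ 4 → quotient 2, remainder 1
4 ÷ 1 → quotient 4, remainder 0

4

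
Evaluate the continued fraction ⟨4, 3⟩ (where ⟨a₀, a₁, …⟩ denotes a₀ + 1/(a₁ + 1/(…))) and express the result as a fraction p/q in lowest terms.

Use the convergent recurrence hₖ = aₖ·hₖ₋₁ + hₖ₋₂ (and likewise for the denominators kₖ):
a_0 = 4: 4/1
a_1 = 3: 13/3

13/3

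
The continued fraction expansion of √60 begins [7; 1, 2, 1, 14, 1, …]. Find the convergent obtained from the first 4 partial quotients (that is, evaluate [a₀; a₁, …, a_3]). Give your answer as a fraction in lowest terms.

31/4

a_0 = 7: 7/1
a_1 = 1: 8/1
a_2 = 2: 23/3
a_3 = 1: 31/4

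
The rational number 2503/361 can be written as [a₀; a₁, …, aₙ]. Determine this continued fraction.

⌊2503/361⌋ = 6, remainder 337
⌊361/337⌋ = 1, remainder 24
⌊337/24⌋ = 14, remainder 1
⌊24/1⌋ = 24, remainder 0

[6; 1, 14, 24]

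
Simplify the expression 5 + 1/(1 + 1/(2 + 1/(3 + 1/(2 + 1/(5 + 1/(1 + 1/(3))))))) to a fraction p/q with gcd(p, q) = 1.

Start with 3.
1 + 1/(3/1) = 1 + 1/3 = 4/3
5 + 1/(4/3) = 5 + 3/4 = 23/4
2 + 1/(23/4) = 2 + 4/23 = 50/23
3 + 1/(50/23) = 3 + 23/50 = 173/50
2 + 1/(173/50) = 2 + 50/173 = 396/173
1 + 1/(396/173) = 1 + 173/396 = 569/396
5 + 1/(569/396) = 5 + 396/569 = 3241/569

3241/569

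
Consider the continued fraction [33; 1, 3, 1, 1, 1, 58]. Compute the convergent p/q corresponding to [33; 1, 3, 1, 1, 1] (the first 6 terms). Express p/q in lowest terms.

a_0 = 33: 33/1
a_1 = 1: 34/1
a_2 = 3: 135/4
a_3 = 1: 169/5
a_4 = 1: 304/9
a_5 = 1: 473/14

473/14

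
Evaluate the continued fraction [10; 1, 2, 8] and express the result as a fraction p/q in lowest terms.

267/25

Starting at the tail and folding back:
Start with 8.
2 + 1/(8/1) = 2 + 1/8 = 17/8
1 + 1/(17/8) = 1 + 8/17 = 25/17
10 + 1/(25/17) = 10 + 17/25 = 267/25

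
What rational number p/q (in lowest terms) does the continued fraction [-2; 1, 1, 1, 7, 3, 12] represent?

-1195/887

Start with 12.
3 + 1/(12/1) = 3 + 1/12 = 37/12
7 + 1/(37/12) = 7 + 12/37 = 271/37
1 + 1/(271/37) = 1 + 37/271 = 308/271
1 + 1/(308/271) = 1 + 271/308 = 579/308
1 + 1/(579/308) = 1 + 308/579 = 887/579
-2 + 1/(887/579) = -2 + 579/887 = -1195/887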